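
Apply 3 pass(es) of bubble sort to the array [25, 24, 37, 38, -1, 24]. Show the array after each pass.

After pass 1: [24, 25, 37, -1, 24, 38] (3 swaps)
After pass 2: [24, 25, -1, 24, 37, 38] (2 swaps)
After pass 3: [24, -1, 24, 25, 37, 38] (2 swaps)
Total swaps: 7


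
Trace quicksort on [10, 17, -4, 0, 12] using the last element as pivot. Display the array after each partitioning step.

Partition 1: pivot=12 at index 3 -> [10, -4, 0, 12, 17]
Partition 2: pivot=0 at index 1 -> [-4, 0, 10, 12, 17]


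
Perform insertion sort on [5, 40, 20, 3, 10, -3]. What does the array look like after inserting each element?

First element 5 is already 'sorted'
Insert 40: shifted 0 elements -> [5, 40, 20, 3, 10, -3]
Insert 20: shifted 1 elements -> [5, 20, 40, 3, 10, -3]
Insert 3: shifted 3 elements -> [3, 5, 20, 40, 10, -3]
Insert 10: shifted 2 elements -> [3, 5, 10, 20, 40, -3]
Insert -3: shifted 5 elements -> [-3, 3, 5, 10, 20, 40]


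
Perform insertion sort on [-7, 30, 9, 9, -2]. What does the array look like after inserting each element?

First element -7 is already 'sorted'
Insert 30: shifted 0 elements -> [-7, 30, 9, 9, -2]
Insert 9: shifted 1 elements -> [-7, 9, 30, 9, -2]
Insert 9: shifted 1 elements -> [-7, 9, 9, 30, -2]
Insert -2: shifted 3 elements -> [-7, -2, 9, 9, 30]


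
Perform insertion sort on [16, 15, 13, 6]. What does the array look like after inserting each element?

First element 16 is already 'sorted'
Insert 15: shifted 1 elements -> [15, 16, 13, 6]
Insert 13: shifted 2 elements -> [13, 15, 16, 6]
Insert 6: shifted 3 elements -> [6, 13, 15, 16]


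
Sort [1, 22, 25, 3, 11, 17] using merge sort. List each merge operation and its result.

Divide and conquer:
  Merge [22] + [25] -> [22, 25]
  Merge [1] + [22, 25] -> [1, 22, 25]
  Merge [11] + [17] -> [11, 17]
  Merge [3] + [11, 17] -> [3, 11, 17]
  Merge [1, 22, 25] + [3, 11, 17] -> [1, 3, 11, 17, 22, 25]


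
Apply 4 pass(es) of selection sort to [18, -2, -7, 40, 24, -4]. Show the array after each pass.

Pass 1: Select minimum -7 at index 2, swap -> [-7, -2, 18, 40, 24, -4]
Pass 2: Select minimum -4 at index 5, swap -> [-7, -4, 18, 40, 24, -2]
Pass 3: Select minimum -2 at index 5, swap -> [-7, -4, -2, 40, 24, 18]
Pass 4: Select minimum 18 at index 5, swap -> [-7, -4, -2, 18, 24, 40]


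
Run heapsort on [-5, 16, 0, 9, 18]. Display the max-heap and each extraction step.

Build heap: [18, 16, 0, 9, -5]
Extract 18: [16, 9, 0, -5, 18]
Extract 16: [9, -5, 0, 16, 18]
Extract 9: [0, -5, 9, 16, 18]
Extract 0: [-5, 0, 9, 16, 18]


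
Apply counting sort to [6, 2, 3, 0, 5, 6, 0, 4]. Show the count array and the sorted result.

Count array: [2, 0, 1, 1, 1, 1, 2]
(count[i] = number of elements equal to i)
Cumulative count: [2, 2, 3, 4, 5, 6, 8]
Sorted: [0, 0, 2, 3, 4, 5, 6, 6]


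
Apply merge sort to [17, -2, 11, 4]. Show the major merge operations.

Divide and conquer:
  Merge [17] + [-2] -> [-2, 17]
  Merge [11] + [4] -> [4, 11]
  Merge [-2, 17] + [4, 11] -> [-2, 4, 11, 17]


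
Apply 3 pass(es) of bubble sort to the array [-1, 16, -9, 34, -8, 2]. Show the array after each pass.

After pass 1: [-1, -9, 16, -8, 2, 34] (3 swaps)
After pass 2: [-9, -1, -8, 2, 16, 34] (3 swaps)
After pass 3: [-9, -8, -1, 2, 16, 34] (1 swaps)
Total swaps: 7


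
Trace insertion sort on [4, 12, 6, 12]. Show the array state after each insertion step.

First element 4 is already 'sorted'
Insert 12: shifted 0 elements -> [4, 12, 6, 12]
Insert 6: shifted 1 elements -> [4, 6, 12, 12]
Insert 12: shifted 0 elements -> [4, 6, 12, 12]


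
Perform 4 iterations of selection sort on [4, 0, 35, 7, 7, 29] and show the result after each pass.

Pass 1: Select minimum 0 at index 1, swap -> [0, 4, 35, 7, 7, 29]
Pass 2: Select minimum 4 at index 1, swap -> [0, 4, 35, 7, 7, 29]
Pass 3: Select minimum 7 at index 3, swap -> [0, 4, 7, 35, 7, 29]
Pass 4: Select minimum 7 at index 4, swap -> [0, 4, 7, 7, 35, 29]


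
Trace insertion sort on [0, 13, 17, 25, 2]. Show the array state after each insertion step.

First element 0 is already 'sorted'
Insert 13: shifted 0 elements -> [0, 13, 17, 25, 2]
Insert 17: shifted 0 elements -> [0, 13, 17, 25, 2]
Insert 25: shifted 0 elements -> [0, 13, 17, 25, 2]
Insert 2: shifted 3 elements -> [0, 2, 13, 17, 25]


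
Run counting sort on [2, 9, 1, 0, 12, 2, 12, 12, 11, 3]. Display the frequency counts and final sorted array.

Count array: [1, 1, 2, 1, 0, 0, 0, 0, 0, 1, 0, 1, 3]
(count[i] = number of elements equal to i)
Cumulative count: [1, 2, 4, 5, 5, 5, 5, 5, 5, 6, 6, 7, 10]
Sorted: [0, 1, 2, 2, 3, 9, 11, 12, 12, 12]


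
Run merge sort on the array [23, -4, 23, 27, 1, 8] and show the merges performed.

Divide and conquer:
  Merge [-4] + [23] -> [-4, 23]
  Merge [23] + [-4, 23] -> [-4, 23, 23]
  Merge [1] + [8] -> [1, 8]
  Merge [27] + [1, 8] -> [1, 8, 27]
  Merge [-4, 23, 23] + [1, 8, 27] -> [-4, 1, 8, 23, 23, 27]


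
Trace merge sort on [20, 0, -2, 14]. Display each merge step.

Divide and conquer:
  Merge [20] + [0] -> [0, 20]
  Merge [-2] + [14] -> [-2, 14]
  Merge [0, 20] + [-2, 14] -> [-2, 0, 14, 20]


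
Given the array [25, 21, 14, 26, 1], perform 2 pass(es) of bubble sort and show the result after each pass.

After pass 1: [21, 14, 25, 1, 26] (3 swaps)
After pass 2: [14, 21, 1, 25, 26] (2 swaps)
Total swaps: 5


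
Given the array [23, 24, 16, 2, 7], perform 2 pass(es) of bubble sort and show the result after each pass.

After pass 1: [23, 16, 2, 7, 24] (3 swaps)
After pass 2: [16, 2, 7, 23, 24] (3 swaps)
Total swaps: 6


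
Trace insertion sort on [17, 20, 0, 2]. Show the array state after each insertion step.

First element 17 is already 'sorted'
Insert 20: shifted 0 elements -> [17, 20, 0, 2]
Insert 0: shifted 2 elements -> [0, 17, 20, 2]
Insert 2: shifted 2 elements -> [0, 2, 17, 20]


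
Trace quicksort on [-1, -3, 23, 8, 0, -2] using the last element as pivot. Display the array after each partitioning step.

Partition 1: pivot=-2 at index 1 -> [-3, -2, 23, 8, 0, -1]
Partition 2: pivot=-1 at index 2 -> [-3, -2, -1, 8, 0, 23]
Partition 3: pivot=23 at index 5 -> [-3, -2, -1, 8, 0, 23]
Partition 4: pivot=0 at index 3 -> [-3, -2, -1, 0, 8, 23]


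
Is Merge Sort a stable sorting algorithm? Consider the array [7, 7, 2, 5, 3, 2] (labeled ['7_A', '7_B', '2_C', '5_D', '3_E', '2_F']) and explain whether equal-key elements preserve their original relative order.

Trace Merge Sort on the labeled array (the key is the number; the letter only tracks identity):
  Merge [7_B] + [2_C] -> [2_C, 7_B]
  Merge [7_A] + [2_C, 7_B] -> [2_C, 7_A, 7_B]
  Merge [3_E] + [2_F] -> [2_F, 3_E]
  Merge [5_D] + [2_F, 3_E] -> [2_F, 3_E, 5_D]
  Merge [2_C, 7_A, 7_B] + [2_F, 3_E, 5_D] -> [2_C, 2_F, 3_E, 5_D, 7_A, 7_B]
Final order: [2_C, 2_F, 3_E, 5_D, 7_A, 7_B]
Equal keys:
  value 2: originally 2_C, 2_F; after sorting 2_C, 2_F -> order preserved
  value 7: originally 7_A, 7_B; after sorting 7_A, 7_B -> order preserved
All equal keys kept their original relative order. Merge Sort is stable: when the heads of the two halves are equal the merge takes from the left half first.
Answer: Stable


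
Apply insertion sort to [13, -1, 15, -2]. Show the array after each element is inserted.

First element 13 is already 'sorted'
Insert -1: shifted 1 elements -> [-1, 13, 15, -2]
Insert 15: shifted 0 elements -> [-1, 13, 15, -2]
Insert -2: shifted 3 elements -> [-2, -1, 13, 15]


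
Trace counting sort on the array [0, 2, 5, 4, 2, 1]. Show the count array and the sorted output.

Count array: [1, 1, 2, 0, 1, 1]
(count[i] = number of elements equal to i)
Cumulative count: [1, 2, 4, 4, 5, 6]
Sorted: [0, 1, 2, 2, 4, 5]


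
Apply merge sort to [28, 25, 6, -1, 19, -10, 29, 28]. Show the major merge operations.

Divide and conquer:
  Merge [28] + [25] -> [25, 28]
  Merge [6] + [-1] -> [-1, 6]
  Merge [25, 28] + [-1, 6] -> [-1, 6, 25, 28]
  Merge [19] + [-10] -> [-10, 19]
  Merge [29] + [28] -> [28, 29]
  Merge [-10, 19] + [28, 29] -> [-10, 19, 28, 29]
  Merge [-1, 6, 25, 28] + [-10, 19, 28, 29] -> [-10, -1, 6, 19, 25, 28, 28, 29]


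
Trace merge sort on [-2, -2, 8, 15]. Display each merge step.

Divide and conquer:
  Merge [-2] + [-2] -> [-2, -2]
  Merge [8] + [15] -> [8, 15]
  Merge [-2, -2] + [8, 15] -> [-2, -2, 8, 15]


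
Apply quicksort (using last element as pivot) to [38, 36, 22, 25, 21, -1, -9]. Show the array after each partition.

Partition 1: pivot=-9 at index 0 -> [-9, 36, 22, 25, 21, -1, 38]
Partition 2: pivot=38 at index 6 -> [-9, 36, 22, 25, 21, -1, 38]
Partition 3: pivot=-1 at index 1 -> [-9, -1, 22, 25, 21, 36, 38]
Partition 4: pivot=36 at index 5 -> [-9, -1, 22, 25, 21, 36, 38]
Partition 5: pivot=21 at index 2 -> [-9, -1, 21, 25, 22, 36, 38]
Partition 6: pivot=22 at index 3 -> [-9, -1, 21, 22, 25, 36, 38]


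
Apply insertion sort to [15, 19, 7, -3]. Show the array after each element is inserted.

First element 15 is already 'sorted'
Insert 19: shifted 0 elements -> [15, 19, 7, -3]
Insert 7: shifted 2 elements -> [7, 15, 19, -3]
Insert -3: shifted 3 elements -> [-3, 7, 15, 19]


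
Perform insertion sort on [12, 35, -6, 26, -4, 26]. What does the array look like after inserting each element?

First element 12 is already 'sorted'
Insert 35: shifted 0 elements -> [12, 35, -6, 26, -4, 26]
Insert -6: shifted 2 elements -> [-6, 12, 35, 26, -4, 26]
Insert 26: shifted 1 elements -> [-6, 12, 26, 35, -4, 26]
Insert -4: shifted 3 elements -> [-6, -4, 12, 26, 35, 26]
Insert 26: shifted 1 elements -> [-6, -4, 12, 26, 26, 35]


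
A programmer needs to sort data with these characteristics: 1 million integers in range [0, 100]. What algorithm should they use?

Best choice: Counting sort
Reason: O(n + k) where k=100 is small; linear time beats O(n log n)


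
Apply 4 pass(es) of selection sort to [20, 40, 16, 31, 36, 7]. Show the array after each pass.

Pass 1: Select minimum 7 at index 5, swap -> [7, 40, 16, 31, 36, 20]
Pass 2: Select minimum 16 at index 2, swap -> [7, 16, 40, 31, 36, 20]
Pass 3: Select minimum 20 at index 5, swap -> [7, 16, 20, 31, 36, 40]
Pass 4: Select minimum 31 at index 3, swap -> [7, 16, 20, 31, 36, 40]


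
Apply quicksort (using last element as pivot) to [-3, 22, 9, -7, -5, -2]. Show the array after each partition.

Partition 1: pivot=-2 at index 3 -> [-3, -7, -5, -2, 9, 22]
Partition 2: pivot=-5 at index 1 -> [-7, -5, -3, -2, 9, 22]
Partition 3: pivot=22 at index 5 -> [-7, -5, -3, -2, 9, 22]


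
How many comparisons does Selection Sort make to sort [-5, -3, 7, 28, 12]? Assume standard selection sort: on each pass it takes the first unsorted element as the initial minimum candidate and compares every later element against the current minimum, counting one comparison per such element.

Pass 1: scan indices 1..4 for the minimum = 4 comparison(s); min is -5, place at index 0 -> [-5, -3, 7, 28, 12]
Pass 2: scan indices 2..4 for the minimum = 3 comparison(s); min is -3, place at index 1 -> [-5, -3, 7, 28, 12]
Pass 3: scan indices 3..4 for the minimum = 2 comparison(s); min is 7, place at index 2 -> [-5, -3, 7, 28, 12]
Pass 4: scan indices 4..4 for the minimum = 1 comparison(s); min is 12, place at index 3 -> [-5, -3, 7, 12, 28]
Selection sort always scans the whole unsorted suffix, so the count is (n-1) + (n-2) + ... + 1 = n(n-1)/2 = 5*4/2 = 10 regardless of the input order.
Total comparisons: 4 + 3 + 2 + 1 = 10


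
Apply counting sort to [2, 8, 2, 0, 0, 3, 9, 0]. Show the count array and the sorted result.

Count array: [3, 0, 2, 1, 0, 0, 0, 0, 1, 1]
(count[i] = number of elements equal to i)
Cumulative count: [3, 3, 5, 6, 6, 6, 6, 6, 7, 8]
Sorted: [0, 0, 0, 2, 2, 3, 8, 9]


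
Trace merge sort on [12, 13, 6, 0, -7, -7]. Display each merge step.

Divide and conquer:
  Merge [13] + [6] -> [6, 13]
  Merge [12] + [6, 13] -> [6, 12, 13]
  Merge [-7] + [-7] -> [-7, -7]
  Merge [0] + [-7, -7] -> [-7, -7, 0]
  Merge [6, 12, 13] + [-7, -7, 0] -> [-7, -7, 0, 6, 12, 13]


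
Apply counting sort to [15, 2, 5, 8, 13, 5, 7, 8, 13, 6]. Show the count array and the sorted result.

Count array: [0, 0, 1, 0, 0, 2, 1, 1, 2, 0, 0, 0, 0, 2, 0, 1]
(count[i] = number of elements equal to i)
Cumulative count: [0, 0, 1, 1, 1, 3, 4, 5, 7, 7, 7, 7, 7, 9, 9, 10]
Sorted: [2, 5, 5, 6, 7, 8, 8, 13, 13, 15]


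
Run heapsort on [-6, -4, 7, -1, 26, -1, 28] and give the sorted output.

Build heap: [28, 26, 7, -1, -4, -1, -6]
Extract 28: [26, -1, 7, -6, -4, -1, 28]
Extract 26: [7, -1, -1, -6, -4, 26, 28]
Extract 7: [-1, -4, -1, -6, 7, 26, 28]
Extract -1: [-1, -4, -6, -1, 7, 26, 28]
Extract -1: [-4, -6, -1, -1, 7, 26, 28]
Extract -4: [-6, -4, -1, -1, 7, 26, 28]


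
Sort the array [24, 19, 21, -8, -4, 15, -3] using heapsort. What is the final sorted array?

Build heap: [24, 19, 21, -8, -4, 15, -3]
Extract 24: [21, 19, 15, -8, -4, -3, 24]
Extract 21: [19, -3, 15, -8, -4, 21, 24]
Extract 19: [15, -3, -4, -8, 19, 21, 24]
Extract 15: [-3, -8, -4, 15, 19, 21, 24]
Extract -3: [-4, -8, -3, 15, 19, 21, 24]
Extract -4: [-8, -4, -3, 15, 19, 21, 24]


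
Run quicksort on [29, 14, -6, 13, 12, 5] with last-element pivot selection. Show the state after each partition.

Partition 1: pivot=5 at index 1 -> [-6, 5, 29, 13, 12, 14]
Partition 2: pivot=14 at index 4 -> [-6, 5, 13, 12, 14, 29]
Partition 3: pivot=12 at index 2 -> [-6, 5, 12, 13, 14, 29]


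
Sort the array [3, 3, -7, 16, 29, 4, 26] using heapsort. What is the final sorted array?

Build heap: [29, 16, 26, 3, 3, 4, -7]
Extract 29: [26, 16, 4, 3, 3, -7, 29]
Extract 26: [16, 3, 4, -7, 3, 26, 29]
Extract 16: [4, 3, 3, -7, 16, 26, 29]
Extract 4: [3, -7, 3, 4, 16, 26, 29]
Extract 3: [3, -7, 3, 4, 16, 26, 29]
Extract 3: [-7, 3, 3, 4, 16, 26, 29]


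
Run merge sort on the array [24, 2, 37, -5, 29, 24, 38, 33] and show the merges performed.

Divide and conquer:
  Merge [24] + [2] -> [2, 24]
  Merge [37] + [-5] -> [-5, 37]
  Merge [2, 24] + [-5, 37] -> [-5, 2, 24, 37]
  Merge [29] + [24] -> [24, 29]
  Merge [38] + [33] -> [33, 38]
  Merge [24, 29] + [33, 38] -> [24, 29, 33, 38]
  Merge [-5, 2, 24, 37] + [24, 29, 33, 38] -> [-5, 2, 24, 24, 29, 33, 37, 38]


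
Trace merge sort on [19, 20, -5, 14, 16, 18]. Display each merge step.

Divide and conquer:
  Merge [20] + [-5] -> [-5, 20]
  Merge [19] + [-5, 20] -> [-5, 19, 20]
  Merge [16] + [18] -> [16, 18]
  Merge [14] + [16, 18] -> [14, 16, 18]
  Merge [-5, 19, 20] + [14, 16, 18] -> [-5, 14, 16, 18, 19, 20]


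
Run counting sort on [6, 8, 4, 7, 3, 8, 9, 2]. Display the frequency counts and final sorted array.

Count array: [0, 0, 1, 1, 1, 0, 1, 1, 2, 1]
(count[i] = number of elements equal to i)
Cumulative count: [0, 0, 1, 2, 3, 3, 4, 5, 7, 8]
Sorted: [2, 3, 4, 6, 7, 8, 8, 9]


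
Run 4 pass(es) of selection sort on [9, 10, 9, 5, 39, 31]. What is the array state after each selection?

Pass 1: Select minimum 5 at index 3, swap -> [5, 10, 9, 9, 39, 31]
Pass 2: Select minimum 9 at index 2, swap -> [5, 9, 10, 9, 39, 31]
Pass 3: Select minimum 9 at index 3, swap -> [5, 9, 9, 10, 39, 31]
Pass 4: Select minimum 10 at index 3, swap -> [5, 9, 9, 10, 39, 31]


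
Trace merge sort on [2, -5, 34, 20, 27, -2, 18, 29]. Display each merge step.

Divide and conquer:
  Merge [2] + [-5] -> [-5, 2]
  Merge [34] + [20] -> [20, 34]
  Merge [-5, 2] + [20, 34] -> [-5, 2, 20, 34]
  Merge [27] + [-2] -> [-2, 27]
  Merge [18] + [29] -> [18, 29]
  Merge [-2, 27] + [18, 29] -> [-2, 18, 27, 29]
  Merge [-5, 2, 20, 34] + [-2, 18, 27, 29] -> [-5, -2, 2, 18, 20, 27, 29, 34]


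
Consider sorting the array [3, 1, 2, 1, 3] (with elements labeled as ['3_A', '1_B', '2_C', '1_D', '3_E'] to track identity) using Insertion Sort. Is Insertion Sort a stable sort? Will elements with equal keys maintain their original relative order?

Trace Insertion Sort on the labeled array (the key is the number; the letter only tracks identity):
  Insert 1_B at index 0: [1_B, 3_A, 2_C, 1_D, 3_E]
  Insert 2_C at index 1: [1_B, 2_C, 3_A, 1_D, 3_E]
  Insert 1_D at index 1: [1_B, 1_D, 2_C, 3_A, 3_E]
  Insert 3_E at index 4: [1_B, 1_D, 2_C, 3_A, 3_E]
Final order: [1_B, 1_D, 2_C, 3_A, 3_E]
Equal keys:
  value 1: originally 1_B, 1_D; after sorting 1_B, 1_D -> order preserved
  value 3: originally 3_A, 3_E; after sorting 3_A, 3_E -> order preserved
All equal keys kept their original relative order. Insertion Sort is stable: elements are shifted only while they are strictly greater than the key, so a key is inserted after any equal elements already placed.
Answer: Stable


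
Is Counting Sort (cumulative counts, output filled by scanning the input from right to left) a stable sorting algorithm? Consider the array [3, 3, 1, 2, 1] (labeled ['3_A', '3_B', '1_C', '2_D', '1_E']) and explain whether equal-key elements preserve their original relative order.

Trace Counting Sort on the labeled array (the key is the number; the letter only tracks identity):
  Counts for values 0..3: [0, 2, 1, 2]
  Cumulative counts: [0, 2, 3, 5]
  Scan right to left: place 1_E at output index 1
  Scan right to left: place 2_D at output index 2
  Scan right to left: place 1_C at output index 0
  Scan right to left: place 3_B at output index 4
  Scan right to left: place 3_A at output index 3
  Output: [1_C, 1_E, 2_D, 3_A, 3_B]
Equal keys:
  value 1: originally 1_C, 1_E; after sorting 1_C, 1_E -> order preserved
  value 3: originally 3_A, 3_B; after sorting 3_A, 3_B -> order preserved
All equal keys kept their original relative order. Counting Sort is stable: scanning the input right to left with decreasing cumulative counts places later duplicates at later output positions.
Answer: Stable


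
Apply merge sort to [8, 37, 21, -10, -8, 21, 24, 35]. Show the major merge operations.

Divide and conquer:
  Merge [8] + [37] -> [8, 37]
  Merge [21] + [-10] -> [-10, 21]
  Merge [8, 37] + [-10, 21] -> [-10, 8, 21, 37]
  Merge [-8] + [21] -> [-8, 21]
  Merge [24] + [35] -> [24, 35]
  Merge [-8, 21] + [24, 35] -> [-8, 21, 24, 35]
  Merge [-10, 8, 21, 37] + [-8, 21, 24, 35] -> [-10, -8, 8, 21, 21, 24, 35, 37]


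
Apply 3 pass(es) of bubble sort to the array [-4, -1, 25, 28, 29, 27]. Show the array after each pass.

After pass 1: [-4, -1, 25, 28, 27, 29] (1 swaps)
After pass 2: [-4, -1, 25, 27, 28, 29] (1 swaps)
After pass 3: [-4, -1, 25, 27, 28, 29] (0 swaps)
Total swaps: 2


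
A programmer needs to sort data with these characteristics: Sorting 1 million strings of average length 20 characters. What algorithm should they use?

Best choice: MSD radix sort or Mergesort
Reason: MSD radix sort is a non-comparison sort that buckets the strings by successive character positions, running in time proportional to the total number of characters examined rather than O(n log n) string comparisons; mergesort is a stable O(n log n)-comparison alternative that works for arbitrary variable-length keys


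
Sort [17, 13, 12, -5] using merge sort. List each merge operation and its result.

Divide and conquer:
  Merge [17] + [13] -> [13, 17]
  Merge [12] + [-5] -> [-5, 12]
  Merge [13, 17] + [-5, 12] -> [-5, 12, 13, 17]


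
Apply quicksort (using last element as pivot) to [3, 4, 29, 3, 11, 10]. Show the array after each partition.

Partition 1: pivot=10 at index 3 -> [3, 4, 3, 10, 11, 29]
Partition 2: pivot=3 at index 1 -> [3, 3, 4, 10, 11, 29]
Partition 3: pivot=29 at index 5 -> [3, 3, 4, 10, 11, 29]


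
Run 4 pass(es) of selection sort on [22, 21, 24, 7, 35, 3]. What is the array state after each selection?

Pass 1: Select minimum 3 at index 5, swap -> [3, 21, 24, 7, 35, 22]
Pass 2: Select minimum 7 at index 3, swap -> [3, 7, 24, 21, 35, 22]
Pass 3: Select minimum 21 at index 3, swap -> [3, 7, 21, 24, 35, 22]
Pass 4: Select minimum 22 at index 5, swap -> [3, 7, 21, 22, 35, 24]


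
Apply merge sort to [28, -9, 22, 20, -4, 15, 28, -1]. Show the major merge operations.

Divide and conquer:
  Merge [28] + [-9] -> [-9, 28]
  Merge [22] + [20] -> [20, 22]
  Merge [-9, 28] + [20, 22] -> [-9, 20, 22, 28]
  Merge [-4] + [15] -> [-4, 15]
  Merge [28] + [-1] -> [-1, 28]
  Merge [-4, 15] + [-1, 28] -> [-4, -1, 15, 28]
  Merge [-9, 20, 22, 28] + [-4, -1, 15, 28] -> [-9, -4, -1, 15, 20, 22, 28, 28]


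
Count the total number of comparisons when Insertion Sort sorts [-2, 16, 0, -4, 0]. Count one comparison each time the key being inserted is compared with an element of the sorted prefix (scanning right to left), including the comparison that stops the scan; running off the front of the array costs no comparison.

Insert 16: -2 <= 16 (stop) = 1 comparison(s) -> [-2, 16, 0, -4, 0]
Insert 0: 16 > 0 (shift), -2 <= 0 (stop) = 2 comparison(s) -> [-2, 0, 16, -4, 0]
Insert -4: 16 > -4 (shift), 0 > -4 (shift), -2 > -4 (shift), reached front = 3 comparison(s) -> [-4, -2, 0, 16, 0]
Insert 0: 16 > 0 (shift), 0 <= 0 (stop) = 2 comparison(s) -> [-4, -2, 0, 0, 16]
Total comparisons: 1 + 2 + 3 + 2 = 8


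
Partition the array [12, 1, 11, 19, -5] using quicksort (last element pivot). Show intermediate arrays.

Partition 1: pivot=-5 at index 0 -> [-5, 1, 11, 19, 12]
Partition 2: pivot=12 at index 3 -> [-5, 1, 11, 12, 19]
Partition 3: pivot=11 at index 2 -> [-5, 1, 11, 12, 19]


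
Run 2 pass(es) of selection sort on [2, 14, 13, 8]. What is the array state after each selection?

Pass 1: Select minimum 2 at index 0, swap -> [2, 14, 13, 8]
Pass 2: Select minimum 8 at index 3, swap -> [2, 8, 13, 14]


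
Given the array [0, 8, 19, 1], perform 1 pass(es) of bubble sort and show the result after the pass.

After pass 1: [0, 8, 1, 19] (1 swaps)
Total swaps: 1


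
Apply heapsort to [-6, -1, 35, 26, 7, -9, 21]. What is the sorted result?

Build heap: [35, 26, 21, -1, 7, -9, -6]
Extract 35: [26, 7, 21, -1, -6, -9, 35]
Extract 26: [21, 7, -9, -1, -6, 26, 35]
Extract 21: [7, -1, -9, -6, 21, 26, 35]
Extract 7: [-1, -6, -9, 7, 21, 26, 35]
Extract -1: [-6, -9, -1, 7, 21, 26, 35]
Extract -6: [-9, -6, -1, 7, 21, 26, 35]


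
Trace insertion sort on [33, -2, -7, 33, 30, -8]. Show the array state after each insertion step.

First element 33 is already 'sorted'
Insert -2: shifted 1 elements -> [-2, 33, -7, 33, 30, -8]
Insert -7: shifted 2 elements -> [-7, -2, 33, 33, 30, -8]
Insert 33: shifted 0 elements -> [-7, -2, 33, 33, 30, -8]
Insert 30: shifted 2 elements -> [-7, -2, 30, 33, 33, -8]
Insert -8: shifted 5 elements -> [-8, -7, -2, 30, 33, 33]


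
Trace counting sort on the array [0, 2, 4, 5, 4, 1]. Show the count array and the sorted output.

Count array: [1, 1, 1, 0, 2, 1]
(count[i] = number of elements equal to i)
Cumulative count: [1, 2, 3, 3, 5, 6]
Sorted: [0, 1, 2, 4, 4, 5]


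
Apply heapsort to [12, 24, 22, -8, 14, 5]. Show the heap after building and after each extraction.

Build heap: [24, 14, 22, -8, 12, 5]
Extract 24: [22, 14, 5, -8, 12, 24]
Extract 22: [14, 12, 5, -8, 22, 24]
Extract 14: [12, -8, 5, 14, 22, 24]
Extract 12: [5, -8, 12, 14, 22, 24]
Extract 5: [-8, 5, 12, 14, 22, 24]


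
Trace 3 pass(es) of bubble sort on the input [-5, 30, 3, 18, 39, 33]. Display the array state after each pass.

After pass 1: [-5, 3, 18, 30, 33, 39] (3 swaps)
After pass 2: [-5, 3, 18, 30, 33, 39] (0 swaps)
After pass 3: [-5, 3, 18, 30, 33, 39] (0 swaps)
Total swaps: 3


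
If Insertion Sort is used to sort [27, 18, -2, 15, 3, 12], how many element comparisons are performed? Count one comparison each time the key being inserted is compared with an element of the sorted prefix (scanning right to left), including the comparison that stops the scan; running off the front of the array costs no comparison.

Insert 18: 27 > 18 (shift), reached front = 1 comparison(s) -> [18, 27, -2, 15, 3, 12]
Insert -2: 27 > -2 (shift), 18 > -2 (shift), reached front = 2 comparison(s) -> [-2, 18, 27, 15, 3, 12]
Insert 15: 27 > 15 (shift), 18 > 15 (shift), -2 <= 15 (stop) = 3 comparison(s) -> [-2, 15, 18, 27, 3, 12]
Insert 3: 27 > 3 (shift), 18 > 3 (shift), 15 > 3 (shift), -2 <= 3 (stop) = 4 comparison(s) -> [-2, 3, 15, 18, 27, 12]
Insert 12: 27 > 12 (shift), 18 > 12 (shift), 15 > 12 (shift), 3 <= 12 (stop) = 4 comparison(s) -> [-2, 3, 12, 15, 18, 27]
Total comparisons: 1 + 2 + 3 + 4 + 4 = 14


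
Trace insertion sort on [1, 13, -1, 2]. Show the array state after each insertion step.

First element 1 is already 'sorted'
Insert 13: shifted 0 elements -> [1, 13, -1, 2]
Insert -1: shifted 2 elements -> [-1, 1, 13, 2]
Insert 2: shifted 1 elements -> [-1, 1, 2, 13]


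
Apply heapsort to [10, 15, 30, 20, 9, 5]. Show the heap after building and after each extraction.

Build heap: [30, 20, 10, 15, 9, 5]
Extract 30: [20, 15, 10, 5, 9, 30]
Extract 20: [15, 9, 10, 5, 20, 30]
Extract 15: [10, 9, 5, 15, 20, 30]
Extract 10: [9, 5, 10, 15, 20, 30]
Extract 9: [5, 9, 10, 15, 20, 30]


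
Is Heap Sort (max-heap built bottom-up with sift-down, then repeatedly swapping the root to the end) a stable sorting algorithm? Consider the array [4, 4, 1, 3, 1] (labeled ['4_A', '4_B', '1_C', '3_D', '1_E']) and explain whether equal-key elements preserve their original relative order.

Trace Heap Sort on the labeled array (the key is the number; the letter only tracks identity):
  Build max-heap: [4_A, 4_B, 1_C, 3_D, 1_E]
  Swap root 4_A to index 4, re-heapify first 4 -> [4_B, 3_D, 1_C, 1_E, 4_A]
  Swap root 4_B to index 3, re-heapify first 3 -> [3_D, 1_E, 1_C, 4_B, 4_A]
  Swap root 3_D to index 2, re-heapify first 2 -> [1_C, 1_E, 3_D, 4_B, 4_A]
  Swap root 1_C to index 1, re-heapify first 1 -> [1_E, 1_C, 3_D, 4_B, 4_A]
Final order: [1_E, 1_C, 3_D, 4_B, 4_A]
Equal keys:
  value 1: originally 1_C, 1_E; after sorting 1_E, 1_C -> order changed
  value 4: originally 4_A, 4_B; after sorting 4_B, 4_A -> order changed
Equal keys were reordered, so Heap Sort is not stable: heap construction and root-to-end swaps move elements without regard to the original order of equal keys. (One such input is enough; an unstable sort may happen to preserve order on other inputs, but it gives no guarantee.)
Answer: Not stable


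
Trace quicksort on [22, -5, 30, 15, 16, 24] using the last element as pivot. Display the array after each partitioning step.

Partition 1: pivot=24 at index 4 -> [22, -5, 15, 16, 24, 30]
Partition 2: pivot=16 at index 2 -> [-5, 15, 16, 22, 24, 30]
Partition 3: pivot=15 at index 1 -> [-5, 15, 16, 22, 24, 30]


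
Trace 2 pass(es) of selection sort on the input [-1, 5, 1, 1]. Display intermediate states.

Pass 1: Select minimum -1 at index 0, swap -> [-1, 5, 1, 1]
Pass 2: Select minimum 1 at index 2, swap -> [-1, 1, 5, 1]


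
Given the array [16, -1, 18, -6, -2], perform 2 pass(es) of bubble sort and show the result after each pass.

After pass 1: [-1, 16, -6, -2, 18] (3 swaps)
After pass 2: [-1, -6, -2, 16, 18] (2 swaps)
Total swaps: 5


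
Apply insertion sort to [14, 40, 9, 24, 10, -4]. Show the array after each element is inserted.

First element 14 is already 'sorted'
Insert 40: shifted 0 elements -> [14, 40, 9, 24, 10, -4]
Insert 9: shifted 2 elements -> [9, 14, 40, 24, 10, -4]
Insert 24: shifted 1 elements -> [9, 14, 24, 40, 10, -4]
Insert 10: shifted 3 elements -> [9, 10, 14, 24, 40, -4]
Insert -4: shifted 5 elements -> [-4, 9, 10, 14, 24, 40]


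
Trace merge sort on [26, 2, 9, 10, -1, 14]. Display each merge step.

Divide and conquer:
  Merge [2] + [9] -> [2, 9]
  Merge [26] + [2, 9] -> [2, 9, 26]
  Merge [-1] + [14] -> [-1, 14]
  Merge [10] + [-1, 14] -> [-1, 10, 14]
  Merge [2, 9, 26] + [-1, 10, 14] -> [-1, 2, 9, 10, 14, 26]


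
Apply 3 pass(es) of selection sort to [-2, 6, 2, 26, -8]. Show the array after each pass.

Pass 1: Select minimum -8 at index 4, swap -> [-8, 6, 2, 26, -2]
Pass 2: Select minimum -2 at index 4, swap -> [-8, -2, 2, 26, 6]
Pass 3: Select minimum 2 at index 2, swap -> [-8, -2, 2, 26, 6]


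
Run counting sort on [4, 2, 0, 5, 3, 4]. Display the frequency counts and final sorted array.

Count array: [1, 0, 1, 1, 2, 1]
(count[i] = number of elements equal to i)
Cumulative count: [1, 1, 2, 3, 5, 6]
Sorted: [0, 2, 3, 4, 4, 5]


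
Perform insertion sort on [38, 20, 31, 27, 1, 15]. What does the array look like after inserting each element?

First element 38 is already 'sorted'
Insert 20: shifted 1 elements -> [20, 38, 31, 27, 1, 15]
Insert 31: shifted 1 elements -> [20, 31, 38, 27, 1, 15]
Insert 27: shifted 2 elements -> [20, 27, 31, 38, 1, 15]
Insert 1: shifted 4 elements -> [1, 20, 27, 31, 38, 15]
Insert 15: shifted 4 elements -> [1, 15, 20, 27, 31, 38]


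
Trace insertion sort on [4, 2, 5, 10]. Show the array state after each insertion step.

First element 4 is already 'sorted'
Insert 2: shifted 1 elements -> [2, 4, 5, 10]
Insert 5: shifted 0 elements -> [2, 4, 5, 10]
Insert 10: shifted 0 elements -> [2, 4, 5, 10]


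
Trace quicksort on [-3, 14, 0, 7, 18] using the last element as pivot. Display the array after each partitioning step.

Partition 1: pivot=18 at index 4 -> [-3, 14, 0, 7, 18]
Partition 2: pivot=7 at index 2 -> [-3, 0, 7, 14, 18]
Partition 3: pivot=0 at index 1 -> [-3, 0, 7, 14, 18]


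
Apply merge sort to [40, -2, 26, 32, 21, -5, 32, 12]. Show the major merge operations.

Divide and conquer:
  Merge [40] + [-2] -> [-2, 40]
  Merge [26] + [32] -> [26, 32]
  Merge [-2, 40] + [26, 32] -> [-2, 26, 32, 40]
  Merge [21] + [-5] -> [-5, 21]
  Merge [32] + [12] -> [12, 32]
  Merge [-5, 21] + [12, 32] -> [-5, 12, 21, 32]
  Merge [-2, 26, 32, 40] + [-5, 12, 21, 32] -> [-5, -2, 12, 21, 26, 32, 32, 40]


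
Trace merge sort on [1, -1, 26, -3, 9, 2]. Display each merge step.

Divide and conquer:
  Merge [-1] + [26] -> [-1, 26]
  Merge [1] + [-1, 26] -> [-1, 1, 26]
  Merge [9] + [2] -> [2, 9]
  Merge [-3] + [2, 9] -> [-3, 2, 9]
  Merge [-1, 1, 26] + [-3, 2, 9] -> [-3, -1, 1, 2, 9, 26]


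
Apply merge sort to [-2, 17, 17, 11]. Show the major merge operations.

Divide and conquer:
  Merge [-2] + [17] -> [-2, 17]
  Merge [17] + [11] -> [11, 17]
  Merge [-2, 17] + [11, 17] -> [-2, 11, 17, 17]


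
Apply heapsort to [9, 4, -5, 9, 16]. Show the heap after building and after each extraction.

Build heap: [16, 9, -5, 9, 4]
Extract 16: [9, 9, -5, 4, 16]
Extract 9: [9, 4, -5, 9, 16]
Extract 9: [4, -5, 9, 9, 16]
Extract 4: [-5, 4, 9, 9, 16]


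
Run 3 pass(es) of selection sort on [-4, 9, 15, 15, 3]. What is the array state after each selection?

Pass 1: Select minimum -4 at index 0, swap -> [-4, 9, 15, 15, 3]
Pass 2: Select minimum 3 at index 4, swap -> [-4, 3, 15, 15, 9]
Pass 3: Select minimum 9 at index 4, swap -> [-4, 3, 9, 15, 15]


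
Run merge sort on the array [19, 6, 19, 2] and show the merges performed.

Divide and conquer:
  Merge [19] + [6] -> [6, 19]
  Merge [19] + [2] -> [2, 19]
  Merge [6, 19] + [2, 19] -> [2, 6, 19, 19]


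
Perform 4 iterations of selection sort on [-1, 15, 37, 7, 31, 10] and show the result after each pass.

Pass 1: Select minimum -1 at index 0, swap -> [-1, 15, 37, 7, 31, 10]
Pass 2: Select minimum 7 at index 3, swap -> [-1, 7, 37, 15, 31, 10]
Pass 3: Select minimum 10 at index 5, swap -> [-1, 7, 10, 15, 31, 37]
Pass 4: Select minimum 15 at index 3, swap -> [-1, 7, 10, 15, 31, 37]


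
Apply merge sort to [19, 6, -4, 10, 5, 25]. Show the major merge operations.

Divide and conquer:
  Merge [6] + [-4] -> [-4, 6]
  Merge [19] + [-4, 6] -> [-4, 6, 19]
  Merge [5] + [25] -> [5, 25]
  Merge [10] + [5, 25] -> [5, 10, 25]
  Merge [-4, 6, 19] + [5, 10, 25] -> [-4, 5, 6, 10, 19, 25]


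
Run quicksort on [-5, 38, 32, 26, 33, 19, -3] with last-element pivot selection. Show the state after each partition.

Partition 1: pivot=-3 at index 1 -> [-5, -3, 32, 26, 33, 19, 38]
Partition 2: pivot=38 at index 6 -> [-5, -3, 32, 26, 33, 19, 38]
Partition 3: pivot=19 at index 2 -> [-5, -3, 19, 26, 33, 32, 38]
Partition 4: pivot=32 at index 4 -> [-5, -3, 19, 26, 32, 33, 38]


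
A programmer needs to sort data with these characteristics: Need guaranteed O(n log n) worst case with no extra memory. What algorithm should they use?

Best choice: Heapsort
Reason: Heapsort is O(n log n) worst case and sorts in-place; quicksort can degrade to O(n^2)


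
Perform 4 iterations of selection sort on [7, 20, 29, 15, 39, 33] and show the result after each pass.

Pass 1: Select minimum 7 at index 0, swap -> [7, 20, 29, 15, 39, 33]
Pass 2: Select minimum 15 at index 3, swap -> [7, 15, 29, 20, 39, 33]
Pass 3: Select minimum 20 at index 3, swap -> [7, 15, 20, 29, 39, 33]
Pass 4: Select minimum 29 at index 3, swap -> [7, 15, 20, 29, 39, 33]


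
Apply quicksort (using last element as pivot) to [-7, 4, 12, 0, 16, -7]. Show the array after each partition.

Partition 1: pivot=-7 at index 1 -> [-7, -7, 12, 0, 16, 4]
Partition 2: pivot=4 at index 3 -> [-7, -7, 0, 4, 16, 12]
Partition 3: pivot=12 at index 4 -> [-7, -7, 0, 4, 12, 16]


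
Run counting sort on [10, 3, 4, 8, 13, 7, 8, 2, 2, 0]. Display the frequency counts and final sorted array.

Count array: [1, 0, 2, 1, 1, 0, 0, 1, 2, 0, 1, 0, 0, 1]
(count[i] = number of elements equal to i)
Cumulative count: [1, 1, 3, 4, 5, 5, 5, 6, 8, 8, 9, 9, 9, 10]
Sorted: [0, 2, 2, 3, 4, 7, 8, 8, 10, 13]


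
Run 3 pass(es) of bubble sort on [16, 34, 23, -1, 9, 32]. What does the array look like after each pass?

After pass 1: [16, 23, -1, 9, 32, 34] (4 swaps)
After pass 2: [16, -1, 9, 23, 32, 34] (2 swaps)
After pass 3: [-1, 9, 16, 23, 32, 34] (2 swaps)
Total swaps: 8


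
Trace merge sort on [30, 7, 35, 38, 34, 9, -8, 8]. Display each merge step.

Divide and conquer:
  Merge [30] + [7] -> [7, 30]
  Merge [35] + [38] -> [35, 38]
  Merge [7, 30] + [35, 38] -> [7, 30, 35, 38]
  Merge [34] + [9] -> [9, 34]
  Merge [-8] + [8] -> [-8, 8]
  Merge [9, 34] + [-8, 8] -> [-8, 8, 9, 34]
  Merge [7, 30, 35, 38] + [-8, 8, 9, 34] -> [-8, 7, 8, 9, 30, 34, 35, 38]


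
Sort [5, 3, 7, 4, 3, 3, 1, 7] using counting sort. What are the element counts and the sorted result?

Count array: [0, 1, 0, 3, 1, 1, 0, 2]
(count[i] = number of elements equal to i)
Cumulative count: [0, 1, 1, 4, 5, 6, 6, 8]
Sorted: [1, 3, 3, 3, 4, 5, 7, 7]


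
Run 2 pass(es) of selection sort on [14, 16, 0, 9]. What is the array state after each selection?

Pass 1: Select minimum 0 at index 2, swap -> [0, 16, 14, 9]
Pass 2: Select minimum 9 at index 3, swap -> [0, 9, 14, 16]


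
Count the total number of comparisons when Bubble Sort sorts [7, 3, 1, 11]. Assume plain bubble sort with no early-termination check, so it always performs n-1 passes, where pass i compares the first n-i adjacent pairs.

Pass 1: compare adjacent pairs (0,1)..(2,3) = 3 comparison(s), 2 swap(s) -> [3, 1, 7, 11]
Pass 2: compare adjacent pairs (0,1)..(1,2) = 2 comparison(s), 1 swap(s) -> [1, 3, 7, 11]
Pass 3: compare adjacent pairs (0,1)..(0,1) = 1 comparison(s), 0 swap(s) -> [1, 3, 7, 11]
Total comparisons: 3 + 2 + 1 = 6


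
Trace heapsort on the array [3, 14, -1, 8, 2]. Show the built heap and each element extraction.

Build heap: [14, 8, -1, 3, 2]
Extract 14: [8, 3, -1, 2, 14]
Extract 8: [3, 2, -1, 8, 14]
Extract 3: [2, -1, 3, 8, 14]
Extract 2: [-1, 2, 3, 8, 14]


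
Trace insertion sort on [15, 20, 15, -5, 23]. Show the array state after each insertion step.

First element 15 is already 'sorted'
Insert 20: shifted 0 elements -> [15, 20, 15, -5, 23]
Insert 15: shifted 1 elements -> [15, 15, 20, -5, 23]
Insert -5: shifted 3 elements -> [-5, 15, 15, 20, 23]
Insert 23: shifted 0 elements -> [-5, 15, 15, 20, 23]


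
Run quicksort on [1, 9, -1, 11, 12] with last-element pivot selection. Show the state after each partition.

Partition 1: pivot=12 at index 4 -> [1, 9, -1, 11, 12]
Partition 2: pivot=11 at index 3 -> [1, 9, -1, 11, 12]
Partition 3: pivot=-1 at index 0 -> [-1, 9, 1, 11, 12]
Partition 4: pivot=1 at index 1 -> [-1, 1, 9, 11, 12]


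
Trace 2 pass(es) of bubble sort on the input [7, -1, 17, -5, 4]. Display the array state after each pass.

After pass 1: [-1, 7, -5, 4, 17] (3 swaps)
After pass 2: [-1, -5, 4, 7, 17] (2 swaps)
Total swaps: 5


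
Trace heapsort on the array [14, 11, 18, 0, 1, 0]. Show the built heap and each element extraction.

Build heap: [18, 11, 14, 0, 1, 0]
Extract 18: [14, 11, 0, 0, 1, 18]
Extract 14: [11, 1, 0, 0, 14, 18]
Extract 11: [1, 0, 0, 11, 14, 18]
Extract 1: [0, 0, 1, 11, 14, 18]
Extract 0: [0, 0, 1, 11, 14, 18]


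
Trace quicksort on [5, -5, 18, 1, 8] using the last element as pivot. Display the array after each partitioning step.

Partition 1: pivot=8 at index 3 -> [5, -5, 1, 8, 18]
Partition 2: pivot=1 at index 1 -> [-5, 1, 5, 8, 18]


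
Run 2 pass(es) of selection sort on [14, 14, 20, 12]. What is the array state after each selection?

Pass 1: Select minimum 12 at index 3, swap -> [12, 14, 20, 14]
Pass 2: Select minimum 14 at index 1, swap -> [12, 14, 20, 14]


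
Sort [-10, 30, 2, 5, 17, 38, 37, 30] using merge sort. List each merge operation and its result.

Divide and conquer:
  Merge [-10] + [30] -> [-10, 30]
  Merge [2] + [5] -> [2, 5]
  Merge [-10, 30] + [2, 5] -> [-10, 2, 5, 30]
  Merge [17] + [38] -> [17, 38]
  Merge [37] + [30] -> [30, 37]
  Merge [17, 38] + [30, 37] -> [17, 30, 37, 38]
  Merge [-10, 2, 5, 30] + [17, 30, 37, 38] -> [-10, 2, 5, 17, 30, 30, 37, 38]


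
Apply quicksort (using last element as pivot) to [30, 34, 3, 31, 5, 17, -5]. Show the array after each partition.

Partition 1: pivot=-5 at index 0 -> [-5, 34, 3, 31, 5, 17, 30]
Partition 2: pivot=30 at index 4 -> [-5, 3, 5, 17, 30, 31, 34]
Partition 3: pivot=17 at index 3 -> [-5, 3, 5, 17, 30, 31, 34]
Partition 4: pivot=5 at index 2 -> [-5, 3, 5, 17, 30, 31, 34]
Partition 5: pivot=34 at index 6 -> [-5, 3, 5, 17, 30, 31, 34]


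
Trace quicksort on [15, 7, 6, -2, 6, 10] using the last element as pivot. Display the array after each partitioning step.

Partition 1: pivot=10 at index 4 -> [7, 6, -2, 6, 10, 15]
Partition 2: pivot=6 at index 2 -> [6, -2, 6, 7, 10, 15]
Partition 3: pivot=-2 at index 0 -> [-2, 6, 6, 7, 10, 15]


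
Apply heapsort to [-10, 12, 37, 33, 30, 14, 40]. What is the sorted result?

Build heap: [40, 33, 37, 12, 30, 14, -10]
Extract 40: [37, 33, 14, 12, 30, -10, 40]
Extract 37: [33, 30, 14, 12, -10, 37, 40]
Extract 33: [30, 12, 14, -10, 33, 37, 40]
Extract 30: [14, 12, -10, 30, 33, 37, 40]
Extract 14: [12, -10, 14, 30, 33, 37, 40]
Extract 12: [-10, 12, 14, 30, 33, 37, 40]


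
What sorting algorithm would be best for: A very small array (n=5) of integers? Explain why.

Best choice: Insertion sort
Reason: For tiny inputs the O(n^2) overhead is negligible and insertion sort has minimal constant factors


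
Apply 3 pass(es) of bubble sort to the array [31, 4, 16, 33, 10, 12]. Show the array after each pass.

After pass 1: [4, 16, 31, 10, 12, 33] (4 swaps)
After pass 2: [4, 16, 10, 12, 31, 33] (2 swaps)
After pass 3: [4, 10, 12, 16, 31, 33] (2 swaps)
Total swaps: 8


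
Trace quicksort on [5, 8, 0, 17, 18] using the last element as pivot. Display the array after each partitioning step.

Partition 1: pivot=18 at index 4 -> [5, 8, 0, 17, 18]
Partition 2: pivot=17 at index 3 -> [5, 8, 0, 17, 18]
Partition 3: pivot=0 at index 0 -> [0, 8, 5, 17, 18]
Partition 4: pivot=5 at index 1 -> [0, 5, 8, 17, 18]


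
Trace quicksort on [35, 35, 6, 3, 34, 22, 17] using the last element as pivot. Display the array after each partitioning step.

Partition 1: pivot=17 at index 2 -> [6, 3, 17, 35, 34, 22, 35]
Partition 2: pivot=3 at index 0 -> [3, 6, 17, 35, 34, 22, 35]
Partition 3: pivot=35 at index 6 -> [3, 6, 17, 35, 34, 22, 35]
Partition 4: pivot=22 at index 3 -> [3, 6, 17, 22, 34, 35, 35]
Partition 5: pivot=35 at index 5 -> [3, 6, 17, 22, 34, 35, 35]


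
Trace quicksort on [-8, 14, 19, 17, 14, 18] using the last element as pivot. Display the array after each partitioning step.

Partition 1: pivot=18 at index 4 -> [-8, 14, 17, 14, 18, 19]
Partition 2: pivot=14 at index 2 -> [-8, 14, 14, 17, 18, 19]
Partition 3: pivot=14 at index 1 -> [-8, 14, 14, 17, 18, 19]


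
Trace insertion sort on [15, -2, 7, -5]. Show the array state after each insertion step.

First element 15 is already 'sorted'
Insert -2: shifted 1 elements -> [-2, 15, 7, -5]
Insert 7: shifted 1 elements -> [-2, 7, 15, -5]
Insert -5: shifted 3 elements -> [-5, -2, 7, 15]
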